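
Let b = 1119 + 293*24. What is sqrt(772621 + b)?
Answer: 2*sqrt(195193) ≈ 883.61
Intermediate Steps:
b = 8151 (b = 1119 + 7032 = 8151)
sqrt(772621 + b) = sqrt(772621 + 8151) = sqrt(780772) = 2*sqrt(195193)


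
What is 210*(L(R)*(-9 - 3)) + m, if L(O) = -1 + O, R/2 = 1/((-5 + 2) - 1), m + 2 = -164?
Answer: 3614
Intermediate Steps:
m = -166 (m = -2 - 164 = -166)
R = -½ (R = 2/((-5 + 2) - 1) = 2/(-3 - 1) = 2/(-4) = 2*(-¼) = -½ ≈ -0.50000)
210*(L(R)*(-9 - 3)) + m = 210*((-1 - ½)*(-9 - 3)) - 166 = 210*(-3/2*(-12)) - 166 = 210*18 - 166 = 3780 - 166 = 3614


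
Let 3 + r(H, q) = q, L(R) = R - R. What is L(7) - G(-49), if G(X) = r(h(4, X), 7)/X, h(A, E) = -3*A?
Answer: 4/49 ≈ 0.081633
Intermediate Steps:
L(R) = 0
r(H, q) = -3 + q
G(X) = 4/X (G(X) = (-3 + 7)/X = 4/X)
L(7) - G(-49) = 0 - 4/(-49) = 0 - 4*(-1)/49 = 0 - 1*(-4/49) = 0 + 4/49 = 4/49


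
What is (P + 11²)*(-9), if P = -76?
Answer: -405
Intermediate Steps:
(P + 11²)*(-9) = (-76 + 11²)*(-9) = (-76 + 121)*(-9) = 45*(-9) = -405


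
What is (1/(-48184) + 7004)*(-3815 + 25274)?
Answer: 7241999092365/48184 ≈ 1.5030e+8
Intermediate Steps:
(1/(-48184) + 7004)*(-3815 + 25274) = (-1/48184 + 7004)*21459 = (337480735/48184)*21459 = 7241999092365/48184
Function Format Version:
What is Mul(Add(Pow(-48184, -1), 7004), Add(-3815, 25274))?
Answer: Rational(7241999092365, 48184) ≈ 1.5030e+8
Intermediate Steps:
Mul(Add(Pow(-48184, -1), 7004), Add(-3815, 25274)) = Mul(Add(Rational(-1, 48184), 7004), 21459) = Mul(Rational(337480735, 48184), 21459) = Rational(7241999092365, 48184)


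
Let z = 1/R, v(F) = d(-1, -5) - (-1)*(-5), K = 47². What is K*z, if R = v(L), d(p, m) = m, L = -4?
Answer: -2209/10 ≈ -220.90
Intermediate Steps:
K = 2209
v(F) = -10 (v(F) = -5 - (-1)*(-5) = -5 - 1*5 = -5 - 5 = -10)
R = -10
z = -⅒ (z = 1/(-10) = -⅒ ≈ -0.10000)
K*z = 2209*(-⅒) = -2209/10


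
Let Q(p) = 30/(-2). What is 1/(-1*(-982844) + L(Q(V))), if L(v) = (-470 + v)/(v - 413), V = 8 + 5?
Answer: 428/420657717 ≈ 1.0175e-6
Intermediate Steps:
V = 13
Q(p) = -15 (Q(p) = 30*(-½) = -15)
L(v) = (-470 + v)/(-413 + v)
1/(-1*(-982844) + L(Q(V))) = 1/(-1*(-982844) + (-470 - 15)/(-413 - 15)) = 1/(982844 - 485/(-428)) = 1/(982844 - 1/428*(-485)) = 1/(982844 + 485/428) = 1/(420657717/428) = 428/420657717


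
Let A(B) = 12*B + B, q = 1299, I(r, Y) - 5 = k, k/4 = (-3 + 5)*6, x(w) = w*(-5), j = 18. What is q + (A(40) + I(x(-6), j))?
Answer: 1872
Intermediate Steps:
x(w) = -5*w
k = 48 (k = 4*((-3 + 5)*6) = 4*(2*6) = 4*12 = 48)
I(r, Y) = 53 (I(r, Y) = 5 + 48 = 53)
A(B) = 13*B
q + (A(40) + I(x(-6), j)) = 1299 + (13*40 + 53) = 1299 + (520 + 53) = 1299 + 573 = 1872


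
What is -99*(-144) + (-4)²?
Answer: 14272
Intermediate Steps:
-99*(-144) + (-4)² = 14256 + 16 = 14272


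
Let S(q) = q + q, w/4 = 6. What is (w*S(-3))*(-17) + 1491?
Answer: 3939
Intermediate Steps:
w = 24 (w = 4*6 = 24)
S(q) = 2*q
(w*S(-3))*(-17) + 1491 = (24*(2*(-3)))*(-17) + 1491 = (24*(-6))*(-17) + 1491 = -144*(-17) + 1491 = 2448 + 1491 = 3939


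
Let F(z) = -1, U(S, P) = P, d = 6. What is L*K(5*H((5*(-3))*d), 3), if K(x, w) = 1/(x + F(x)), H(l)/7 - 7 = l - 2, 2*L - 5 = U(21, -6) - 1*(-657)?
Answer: -41/372 ≈ -0.11022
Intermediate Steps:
L = 328 (L = 5/2 + (-6 - 1*(-657))/2 = 5/2 + (-6 + 657)/2 = 5/2 + (½)*651 = 5/2 + 651/2 = 328)
H(l) = 35 + 7*l (H(l) = 49 + 7*(l - 2) = 49 + 7*(-2 + l) = 49 + (-14 + 7*l) = 35 + 7*l)
K(x, w) = 1/(-1 + x) (K(x, w) = 1/(x - 1) = 1/(-1 + x))
L*K(5*H((5*(-3))*d), 3) = 328/(-1 + 5*(35 + 7*((5*(-3))*6))) = 328/(-1 + 5*(35 + 7*(-15*6))) = 328/(-1 + 5*(35 + 7*(-90))) = 328/(-1 + 5*(35 - 630)) = 328/(-1 + 5*(-595)) = 328/(-1 - 2975) = 328/(-2976) = 328*(-1/2976) = -41/372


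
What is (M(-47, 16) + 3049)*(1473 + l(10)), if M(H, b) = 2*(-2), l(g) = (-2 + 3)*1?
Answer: 4488330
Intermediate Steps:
l(g) = 1 (l(g) = 1*1 = 1)
M(H, b) = -4
(M(-47, 16) + 3049)*(1473 + l(10)) = (-4 + 3049)*(1473 + 1) = 3045*1474 = 4488330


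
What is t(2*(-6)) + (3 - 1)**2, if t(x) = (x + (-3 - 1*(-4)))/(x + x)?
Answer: 107/24 ≈ 4.4583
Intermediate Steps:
t(x) = (1 + x)/(2*x) (t(x) = (x + (-3 + 4))/((2*x)) = (x + 1)*(1/(2*x)) = (1 + x)*(1/(2*x)) = (1 + x)/(2*x))
t(2*(-6)) + (3 - 1)**2 = (1 + 2*(-6))/(2*((2*(-6)))) + (3 - 1)**2 = (1/2)*(1 - 12)/(-12) + 2**2 = (1/2)*(-1/12)*(-11) + 4 = 11/24 + 4 = 107/24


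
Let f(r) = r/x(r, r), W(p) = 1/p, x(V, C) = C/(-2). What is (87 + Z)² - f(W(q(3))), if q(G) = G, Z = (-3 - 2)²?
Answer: 12546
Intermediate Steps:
Z = 25 (Z = (-5)² = 25)
x(V, C) = -C/2 (x(V, C) = C*(-½) = -C/2)
f(r) = -2 (f(r) = r/((-r/2)) = r*(-2/r) = -2)
(87 + Z)² - f(W(q(3))) = (87 + 25)² - 1*(-2) = 112² + 2 = 12544 + 2 = 12546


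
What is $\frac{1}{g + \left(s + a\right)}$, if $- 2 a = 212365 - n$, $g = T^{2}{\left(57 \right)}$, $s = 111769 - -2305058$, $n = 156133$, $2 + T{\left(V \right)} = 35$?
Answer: $\frac{1}{2389800} \approx 4.1844 \cdot 10^{-7}$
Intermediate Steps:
$T{\left(V \right)} = 33$ ($T{\left(V \right)} = -2 + 35 = 33$)
$s = 2416827$ ($s = 111769 + 2305058 = 2416827$)
$g = 1089$ ($g = 33^{2} = 1089$)
$a = -28116$ ($a = - \frac{212365 - 156133}{2} = \left(- \frac{1}{2}\right) 56232 = -28116$)
$\frac{1}{g + \left(s + a\right)} = \frac{1}{1089 + \left(2416827 - 28116\right)} = \frac{1}{1089 + 2388711} = \frac{1}{2389800}$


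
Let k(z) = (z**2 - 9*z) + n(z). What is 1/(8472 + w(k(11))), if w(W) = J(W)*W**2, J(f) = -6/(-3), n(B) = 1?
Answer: 1/9530 ≈ 0.00010493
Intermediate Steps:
J(f) = 2 (J(f) = -6*(-1/3) = 2)
k(z) = 1 + z**2 - 9*z (k(z) = (z**2 - 9*z) + 1 = 1 + z**2 - 9*z)
w(W) = 2*W**2
1/(8472 + w(k(11))) = 1/(8472 + 2*(1 + 11**2 - 9*11)**2) = 1/(8472 + 2*(1 + 121 - 99)**2) = 1/(8472 + 2*23**2) = 1/(8472 + 2*529) = 1/(8472 + 1058) = 1/9530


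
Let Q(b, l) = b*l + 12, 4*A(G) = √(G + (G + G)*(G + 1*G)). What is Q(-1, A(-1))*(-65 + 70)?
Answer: 60 - 5*√3/4 ≈ 57.835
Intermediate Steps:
A(G) = √(G + 4*G²)/4 (A(G) = √(G + (G + G)*(G + 1*G))/4 = √(G + (2*G)*(G + G))/4 = √(G + (2*G)*(2*G))/4 = √(G + 4*G²)/4)
Q(b, l) = 12 + b*l
Q(-1, A(-1))*(-65 + 70) = (12 - √(-(1 + 4*(-1)))/4)*(-65 + 70) = (12 - √(-(1 - 4))/4)*5 = (12 - √(-1*(-3))/4)*5 = (12 - √3/4)*5 = 60 - 5*√3/4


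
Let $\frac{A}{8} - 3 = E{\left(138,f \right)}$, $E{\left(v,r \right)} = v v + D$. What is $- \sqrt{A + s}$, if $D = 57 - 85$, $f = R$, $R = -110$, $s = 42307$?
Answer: $- \sqrt{194459} \approx -440.98$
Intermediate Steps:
$f = -110$
$D = -28$ ($D = 57 - 85 = -28$)
$E{\left(v,r \right)} = -28 + v^{2}$ ($E{\left(v,r \right)} = v v - 28 = v^{2} - 28 = -28 + v^{2}$)
$A = 152152$ ($A = 24 + 8 \left(-28 + 138^{2}\right) = 24 + 8 \left(-28 + 19044\right) = 24 + 8 \cdot 19016 = 24 + 152128 = 152152$)
$- \sqrt{A + s} = - \sqrt{152152 + 42307} = - \sqrt{194459}$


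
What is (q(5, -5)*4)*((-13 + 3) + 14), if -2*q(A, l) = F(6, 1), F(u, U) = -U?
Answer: 8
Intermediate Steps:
q(A, l) = ½ (q(A, l) = -(-1)/2 = -½*(-1) = ½)
(q(5, -5)*4)*((-13 + 3) + 14) = ((½)*4)*((-13 + 3) + 14) = 2*(-10 + 14) = 2*4 = 8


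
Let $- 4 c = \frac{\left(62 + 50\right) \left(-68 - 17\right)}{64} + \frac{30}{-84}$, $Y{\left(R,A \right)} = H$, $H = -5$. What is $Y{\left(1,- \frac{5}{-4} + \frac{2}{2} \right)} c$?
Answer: $- \frac{20875}{112} \approx -186.38$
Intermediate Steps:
$Y{\left(R,A \right)} = -5$
$c = \frac{4175}{112}$ ($c = - \frac{\frac{\left(62 + 50\right) \left(-68 - 17\right)}{64} + \frac{30}{-84}}{4} = - \frac{112 \left(-85\right) \frac{1}{64} + 30 \left(- \frac{1}{84}\right)}{4} = - \frac{\left(-9520\right) \frac{1}{64} - \frac{5}{14}}{4} = - \frac{- \frac{595}{4} - \frac{5}{14}}{4} = \left(- \frac{1}{4}\right) \left(- \frac{4175}{28}\right) = \frac{4175}{112} \approx 37.277$)
$Y{\left(1,- \frac{5}{-4} + \frac{2}{2} \right)} c = \left(-5\right) \frac{4175}{112} = - \frac{20875}{112}$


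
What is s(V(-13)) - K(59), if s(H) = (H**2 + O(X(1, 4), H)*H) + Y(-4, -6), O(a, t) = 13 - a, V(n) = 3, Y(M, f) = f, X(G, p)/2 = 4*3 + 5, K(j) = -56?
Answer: -4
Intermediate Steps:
X(G, p) = 34 (X(G, p) = 2*(4*3 + 5) = 2*(12 + 5) = 2*17 = 34)
s(H) = -6 + H**2 - 21*H (s(H) = (H**2 + (13 - 1*34)*H) - 6 = (H**2 + (13 - 34)*H) - 6 = (H**2 - 21*H) - 6 = -6 + H**2 - 21*H)
s(V(-13)) - K(59) = (-6 + 3**2 - 21*3) - 1*(-56) = (-6 + 9 - 63) + 56 = -60 + 56 = -4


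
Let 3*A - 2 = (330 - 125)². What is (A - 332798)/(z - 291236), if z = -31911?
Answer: 318789/323147 ≈ 0.98651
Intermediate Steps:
A = 14009 (A = ⅔ + (330 - 125)²/3 = ⅔ + (⅓)*205² = ⅔ + (⅓)*42025 = ⅔ + 42025/3 = 14009)
(A - 332798)/(z - 291236) = (14009 - 332798)/(-31911 - 291236) = -318789/(-323147) = -318789*(-1/323147) = 318789/323147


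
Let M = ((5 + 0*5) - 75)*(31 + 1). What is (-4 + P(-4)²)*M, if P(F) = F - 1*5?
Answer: -172480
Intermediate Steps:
P(F) = -5 + F (P(F) = F - 5 = -5 + F)
M = -2240 (M = ((5 + 0) - 75)*32 = (5 - 75)*32 = -70*32 = -2240)
(-4 + P(-4)²)*M = (-4 + (-5 - 4)²)*(-2240) = (-4 + (-9)²)*(-2240) = (-4 + 81)*(-2240) = 77*(-2240) = -172480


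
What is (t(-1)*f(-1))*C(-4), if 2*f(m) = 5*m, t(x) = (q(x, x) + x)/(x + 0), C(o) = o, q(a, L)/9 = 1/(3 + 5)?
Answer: -5/4 ≈ -1.2500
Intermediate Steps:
q(a, L) = 9/8 (q(a, L) = 9/(3 + 5) = 9/8)
t(x) = (9/8 + x)/x (t(x) = (9/8 + x)/(x + 0) = (9/8 + x)/x)
f(m) = 5*m/2 (f(m) = (5*m)/2 = 5*m/2)
(t(-1)*f(-1))*C(-4) = (((9/8 - 1)/(-1))*((5/2)*(-1)))*(-4) = (-1*⅛*(-5/2))*(-4) = -⅛*(-5/2)*(-4) = (5/16)*(-4) = -5/4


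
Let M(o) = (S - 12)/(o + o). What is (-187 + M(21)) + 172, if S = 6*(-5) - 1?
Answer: -673/42 ≈ -16.024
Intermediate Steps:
S = -31 (S = -30 - 1 = -31)
M(o) = -43/(2*o) (M(o) = (-31 - 12)/(o + o) = -43*1/(2*o) = -43/(2*o))
(-187 + M(21)) + 172 = (-187 - 43/2/21) + 172 = (-187 - 43/2*1/21) + 172 = (-187 - 43/42) + 172 = -7897/42 + 172 = -673/42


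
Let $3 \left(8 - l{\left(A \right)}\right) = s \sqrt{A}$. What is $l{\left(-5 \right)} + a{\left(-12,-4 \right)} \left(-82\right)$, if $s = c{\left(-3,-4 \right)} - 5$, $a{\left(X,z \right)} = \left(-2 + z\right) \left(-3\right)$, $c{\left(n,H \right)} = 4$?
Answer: $-1468 + \frac{i \sqrt{5}}{3} \approx -1468.0 + 0.74536 i$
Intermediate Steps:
$a{\left(X,z \right)} = 6 - 3 z$
$s = -1$ ($s = 4 - 5 = -1$)
$l{\left(A \right)} = 8 + \frac{\sqrt{A}}{3}$ ($l{\left(A \right)} = 8 - \frac{\left(-1\right) \sqrt{A}}{3} = 8 + \frac{\sqrt{A}}{3}$)
$l{\left(-5 \right)} + a{\left(-12,-4 \right)} \left(-82\right) = \left(8 + \frac{\sqrt{-5}}{3}\right) + \left(6 - -12\right) \left(-82\right) = \left(8 + \frac{i \sqrt{5}}{3}\right) + \left(6 + 12\right) \left(-82\right) = \left(8 + \frac{i \sqrt{5}}{3}\right) + 18 \left(-82\right) = \left(8 + \frac{i \sqrt{5}}{3}\right) - 1476 = -1468 + \frac{i \sqrt{5}}{3}$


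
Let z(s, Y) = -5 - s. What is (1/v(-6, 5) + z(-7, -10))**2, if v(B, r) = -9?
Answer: 289/81 ≈ 3.5679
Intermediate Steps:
(1/v(-6, 5) + z(-7, -10))**2 = (1/(-9) + (-5 - 1*(-7)))**2 = (-1/9 + (-5 + 7))**2 = (-1/9 + 2)**2 = (17/9)**2 = 289/81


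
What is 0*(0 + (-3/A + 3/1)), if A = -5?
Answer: 0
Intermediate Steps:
0*(0 + (-3/A + 3/1)) = 0*(0 + (-3/(-5) + 3/1)) = 0*(0 + (-3*(-⅕) + 3*1)) = 0*(0 + (⅗ + 3)) = 0*(0 + 18/5) = 0*(18/5) = 0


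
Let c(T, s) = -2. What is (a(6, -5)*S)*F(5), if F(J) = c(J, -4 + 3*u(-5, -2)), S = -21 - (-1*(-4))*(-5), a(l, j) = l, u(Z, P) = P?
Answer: 12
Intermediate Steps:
S = -1 (S = -21 - 4*(-5) = -21 - 1*(-20) = -21 + 20 = -1)
F(J) = -2
(a(6, -5)*S)*F(5) = (6*(-1))*(-2) = -6*(-2) = 12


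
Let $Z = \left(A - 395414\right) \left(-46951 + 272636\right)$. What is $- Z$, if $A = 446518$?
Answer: $-11533406240$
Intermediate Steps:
$Z = 11533406240$ ($Z = \left(446518 - 395414\right) \left(-46951 + 272636\right) = 51104 \cdot 225685 = 11533406240$)
$- Z = \left(-1\right) 11533406240 = -11533406240$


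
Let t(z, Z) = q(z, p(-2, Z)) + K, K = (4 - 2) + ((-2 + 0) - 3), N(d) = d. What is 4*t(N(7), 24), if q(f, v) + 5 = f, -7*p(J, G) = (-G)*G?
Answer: -4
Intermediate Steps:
p(J, G) = G**2/7 (p(J, G) = -(-G)*G/7 = -(-1)*G**2/7 = G**2/7)
q(f, v) = -5 + f
K = -3 (K = 2 + (-2 - 3) = 2 - 5 = -3)
t(z, Z) = -8 + z (t(z, Z) = (-5 + z) - 3 = -8 + z)
4*t(N(7), 24) = 4*(-8 + 7) = 4*(-1) = -4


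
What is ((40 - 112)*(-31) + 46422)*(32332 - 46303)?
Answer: -679745034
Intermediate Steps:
((40 - 112)*(-31) + 46422)*(32332 - 46303) = (-72*(-31) + 46422)*(-13971) = (2232 + 46422)*(-13971) = 48654*(-13971) = -679745034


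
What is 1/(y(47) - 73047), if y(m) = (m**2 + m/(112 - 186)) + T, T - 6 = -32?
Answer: -74/5243983 ≈ -1.4111e-5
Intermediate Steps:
T = -26 (T = 6 - 32 = -26)
y(m) = -26 + m**2 - m/74 (y(m) = (m**2 + m/(112 - 186)) - 26 = (m**2 + m/(-74)) - 26 = (m**2 - m/74) - 26 = -26 + m**2 - m/74)
1/(y(47) - 73047) = 1/((-26 + 47**2 - 1/74*47) - 73047) = 1/((-26 + 2209 - 47/74) - 73047) = 1/(161495/74 - 73047) = 1/(-5243983/74) = -74/5243983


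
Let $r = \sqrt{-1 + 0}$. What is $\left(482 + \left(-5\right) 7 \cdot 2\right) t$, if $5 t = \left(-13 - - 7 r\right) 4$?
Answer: $- \frac{21424}{5} + \frac{11536 i}{5} \approx -4284.8 + 2307.2 i$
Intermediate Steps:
$r = i$ ($r = \sqrt{-1} = i \approx 1.0 i$)
$t = - \frac{52}{5} + \frac{28 i}{5}$ ($t = \frac{\left(-13 - - 7 i\right) 4}{5} = \frac{\left(-13 + 7 i\right) 4}{5} = \frac{-52 + 28 i}{5} = - \frac{52}{5} + \frac{28 i}{5} \approx -10.4 + 5.6 i$)
$\left(482 + \left(-5\right) 7 \cdot 2\right) t = \left(482 + \left(-5\right) 7 \cdot 2\right) \left(- \frac{52}{5} + \frac{28 i}{5}\right) = \left(482 - 70\right) \left(- \frac{52}{5} + \frac{28 i}{5}\right) = 412 \left(- \frac{52}{5} + \frac{28 i}{5}\right) = - \frac{21424}{5} + \frac{11536 i}{5}$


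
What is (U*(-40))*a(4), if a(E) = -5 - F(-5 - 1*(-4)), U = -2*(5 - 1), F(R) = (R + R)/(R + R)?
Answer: -1920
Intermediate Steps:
F(R) = 1 (F(R) = (2*R)/((2*R)) = (2*R)*(1/(2*R)) = 1)
U = -8 (U = -2*4 = -8)
a(E) = -6 (a(E) = -5 - 1*1 = -5 - 1 = -6)
(U*(-40))*a(4) = -8*(-40)*(-6) = 320*(-6) = -1920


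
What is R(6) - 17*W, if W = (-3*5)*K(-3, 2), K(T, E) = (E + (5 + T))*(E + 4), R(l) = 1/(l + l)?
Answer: 73441/12 ≈ 6120.1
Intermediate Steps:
R(l) = 1/(2*l)
K(T, E) = (4 + E)*(5 + E + T) (K(T, E) = (5 + E + T)*(4 + E) = (4 + E)*(5 + E + T))
W = -360 (W = (-3*5)*(20 + 2**2 + 4*(-3) + 9*2 + 2*(-3)) = -15*(20 + 4 - 12 + 18 - 6) = -15*24 = -360)
R(6) - 17*W = (1/2)/6 - 17*(-360) = (1/2)*(1/6) + 6120 = 1/12 + 6120 = 73441/12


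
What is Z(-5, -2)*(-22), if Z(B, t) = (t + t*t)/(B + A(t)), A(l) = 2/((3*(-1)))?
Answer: 132/17 ≈ 7.7647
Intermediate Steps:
A(l) = -⅔ (A(l) = 2/(-3) = 2*(-⅓) = -⅔)
Z(B, t) = (t + t²)/(-⅔ + B) (Z(B, t) = (t + t*t)/(B - ⅔) = (t + t²)/(-⅔ + B))
Z(-5, -2)*(-22) = (3*(-2)*(1 - 2)/(-2 + 3*(-5)))*(-22) = (3*(-2)*(-1)/(-2 - 15))*(-22) = (3*(-2)*(-1)/(-17))*(-22) = (3*(-2)*(-1/17)*(-1))*(-22) = -6/17*(-22) = 132/17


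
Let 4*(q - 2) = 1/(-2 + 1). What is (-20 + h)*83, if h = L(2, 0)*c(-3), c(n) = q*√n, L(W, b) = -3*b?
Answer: -1660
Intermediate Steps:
q = 7/4 (q = 2 + 1/(4*(-2 + 1)) = 2 + (¼)/(-1) = 2 + (¼)*(-1) = 2 - ¼ = 7/4 ≈ 1.7500)
c(n) = 7*√n/4
h = 0 (h = (-3*0)*(7*√(-3)/4) = 0*(7*(I*√3)/4) = 0*(7*I*√3/4) = 0)
(-20 + h)*83 = (-20 + 0)*83 = -20*83 = -1660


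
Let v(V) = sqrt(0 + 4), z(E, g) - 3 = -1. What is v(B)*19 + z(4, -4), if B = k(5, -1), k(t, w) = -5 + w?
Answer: 40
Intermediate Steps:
z(E, g) = 2 (z(E, g) = 3 - 1 = 2)
B = -6 (B = -5 - 1 = -6)
v(V) = 2 (v(V) = sqrt(4) = 2)
v(B)*19 + z(4, -4) = 2*19 + 2 = 38 + 2 = 40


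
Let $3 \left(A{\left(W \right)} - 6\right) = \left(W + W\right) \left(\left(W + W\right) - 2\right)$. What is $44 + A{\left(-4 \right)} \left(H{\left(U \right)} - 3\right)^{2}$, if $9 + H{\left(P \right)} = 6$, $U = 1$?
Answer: $1220$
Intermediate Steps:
$H{\left(P \right)} = -3$ ($H{\left(P \right)} = -9 + 6 = -3$)
$A{\left(W \right)} = 6 + \frac{2 W \left(-2 + 2 W\right)}{3}$ ($A{\left(W \right)} = 6 + \frac{\left(W + W\right) \left(\left(W + W\right) - 2\right)}{3} = 6 + \frac{2 W \left(2 W - 2\right)}{3} = 6 + \frac{2 W \left(-2 + 2 W\right)}{3}$)
$44 + A{\left(-4 \right)} \left(H{\left(U \right)} - 3\right)^{2} = 44 + \left(6 - - \frac{16}{3} + \frac{4 \left(-4\right)^{2}}{3}\right) \left(-3 - 3\right)^{2} = 44 + \left(6 + \frac{16}{3} + \frac{4}{3} \cdot 16\right) \left(-6\right)^{2} = 44 + \left(6 + \frac{16}{3} + \frac{64}{3}\right) 36 = 44 + \frac{98}{3} \cdot 36 = 44 + 1176 = 1220$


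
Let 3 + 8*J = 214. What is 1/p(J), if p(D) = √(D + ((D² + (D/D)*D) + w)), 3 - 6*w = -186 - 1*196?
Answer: 8*√468033/156011 ≈ 0.035081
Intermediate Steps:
J = 211/8 (J = -3/8 + (⅛)*214 = -3/8 + 107/4 = 211/8 ≈ 26.375)
w = 385/6 (w = ½ - (-186 - 1*196)/6 = ½ - (-186 - 196)/6 = ½ - ⅙*(-382) = ½ + 191/3 = 385/6 ≈ 64.167)
p(D) = √(385/6 + D² + 2*D) (p(D) = √(D + ((D² + (D/D)*D) + 385/6)) = √(D + ((D² + 1*D) + 385/6)) = √(D + ((D² + D) + 385/6)) = √(D + ((D + D²) + 385/6)) = √(D + (385/6 + D + D²)) = √(385/6 + D² + 2*D))
1/p(J) = 1/(√(2310 + 36*(211/8)² + 72*(211/8))/6) = 1/(√(2310 + 36*(44521/64) + 1899)/6) = 1/(√(2310 + 400689/16 + 1899)/6) = 1/(√(468033/16)/6) = 1/((√468033/4)/6) = 1/(√468033/24) = 8*√468033/156011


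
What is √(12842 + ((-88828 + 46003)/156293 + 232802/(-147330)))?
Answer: 2*√47279066984680444428065/3837774615 ≈ 113.31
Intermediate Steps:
√(12842 + ((-88828 + 46003)/156293 + 232802/(-147330))) = √(12842 + (-42825*1/156293 + 232802*(-1/147330))) = √(12842 + (-42825/156293 - 116401/73665)) = √(12842 - 21347365118/11513323845) = √(147832757452372/11513323845) = 2*√47279066984680444428065/3837774615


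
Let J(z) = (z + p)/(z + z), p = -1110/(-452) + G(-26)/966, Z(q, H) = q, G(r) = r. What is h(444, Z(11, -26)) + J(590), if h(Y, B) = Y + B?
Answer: 58671598547/128806440 ≈ 455.50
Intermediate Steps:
h(Y, B) = B + Y
p = 265127/109158 (p = -1110/(-452) - 26/966 = -1110*(-1/452) - 26*1/966 = 555/226 - 13/483 = 265127/109158 ≈ 2.4288)
J(z) = (265127/109158 + z)/(2*z) (J(z) = (z + 265127/109158)/(z + z) = (265127/109158 + z)/((2*z)) = (265127/109158 + z)*(1/(2*z)) = (265127/109158 + z)/(2*z))
h(444, Z(11, -26)) + J(590) = (11 + 444) + (1/218316)*(265127 + 109158*590)/590 = 455 + (1/218316)*(1/590)*(265127 + 64403220) = 455 + (1/218316)*(1/590)*64668347 = 455 + 64668347/128806440 = 58671598547/128806440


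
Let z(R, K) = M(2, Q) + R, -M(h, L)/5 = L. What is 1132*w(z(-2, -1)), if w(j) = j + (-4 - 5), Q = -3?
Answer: 4528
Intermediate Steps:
M(h, L) = -5*L
z(R, K) = 15 + R (z(R, K) = -5*(-3) + R = 15 + R)
w(j) = -9 + j (w(j) = j - 9 = -9 + j)
1132*w(z(-2, -1)) = 1132*(-9 + (15 - 2)) = 1132*(-9 + 13) = 1132*4 = 4528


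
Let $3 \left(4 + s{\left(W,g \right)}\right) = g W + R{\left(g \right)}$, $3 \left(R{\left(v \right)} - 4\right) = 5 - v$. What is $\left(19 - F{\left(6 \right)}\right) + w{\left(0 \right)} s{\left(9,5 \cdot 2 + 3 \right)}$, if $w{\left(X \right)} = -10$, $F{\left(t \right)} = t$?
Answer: $- \frac{3073}{9} \approx -341.44$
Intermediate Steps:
$R{\left(v \right)} = \frac{17}{3} - \frac{v}{3}$ ($R{\left(v \right)} = 4 + \frac{5 - v}{3} = 4 - \left(- \frac{5}{3} + \frac{v}{3}\right) = \frac{17}{3} - \frac{v}{3}$)
$s{\left(W,g \right)} = - \frac{19}{9} - \frac{g}{9} + \frac{W g}{3}$ ($s{\left(W,g \right)} = -4 + \frac{g W - \left(- \frac{17}{3} + \frac{g}{3}\right)}{3} = -4 + \frac{W g - \left(- \frac{17}{3} + \frac{g}{3}\right)}{3} = -4 + \frac{\frac{17}{3} - \frac{g}{3} + W g}{3} = -4 + \left(\frac{17}{9} - \frac{g}{9} + \frac{W g}{3}\right) = - \frac{19}{9} - \frac{g}{9} + \frac{W g}{3}$)
$\left(19 - F{\left(6 \right)}\right) + w{\left(0 \right)} s{\left(9,5 \cdot 2 + 3 \right)} = \left(19 - 6\right) - 10 \left(- \frac{19}{9} - \frac{5 \cdot 2 + 3}{9} + \frac{1}{3} \cdot 9 \left(5 \cdot 2 + 3\right)\right) = \left(19 - 6\right) - 10 \left(- \frac{19}{9} - \frac{10 + 3}{9} + \frac{1}{3} \cdot 9 \left(10 + 3\right)\right) = 13 - 10 \left(- \frac{19}{9} - \frac{13}{9} + \frac{1}{3} \cdot 9 \cdot 13\right) = 13 - 10 \left(- \frac{19}{9} - \frac{13}{9} + 39\right) = 13 - \frac{3190}{9} = - \frac{3073}{9}$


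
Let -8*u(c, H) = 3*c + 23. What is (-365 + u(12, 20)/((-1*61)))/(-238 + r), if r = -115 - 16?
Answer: 178061/180072 ≈ 0.98883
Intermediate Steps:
u(c, H) = -23/8 - 3*c/8 (u(c, H) = -(3*c + 23)/8 = -(23 + 3*c)/8 = -23/8 - 3*c/8)
r = -131
(-365 + u(12, 20)/((-1*61)))/(-238 + r) = (-365 + (-23/8 - 3/8*12)/((-1*61)))/(-238 - 131) = (-365 + (-23/8 - 9/2)/(-61))/(-369) = (-365 - 59/8*(-1/61))*(-1/369) = (-365 + 59/488)*(-1/369) = -178061/488*(-1/369) = 178061/180072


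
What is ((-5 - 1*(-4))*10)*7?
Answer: -70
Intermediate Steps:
((-5 - 1*(-4))*10)*7 = ((-5 + 4)*10)*7 = -1*10*7 = -10*7 = -70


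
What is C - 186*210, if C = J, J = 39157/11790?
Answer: -460478243/11790 ≈ -39057.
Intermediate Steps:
J = 39157/11790 (J = 39157*(1/11790) = 39157/11790 ≈ 3.3212)
C = 39157/11790 ≈ 3.3212
C - 186*210 = 39157/11790 - 186*210 = 39157/11790 - 39060 = -460478243/11790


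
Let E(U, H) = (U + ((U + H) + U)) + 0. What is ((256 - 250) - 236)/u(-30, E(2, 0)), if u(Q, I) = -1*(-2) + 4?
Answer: -115/3 ≈ -38.333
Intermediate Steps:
E(U, H) = H + 3*U (E(U, H) = (U + ((H + U) + U)) + 0 = (U + (H + 2*U)) + 0 = (H + 3*U) + 0 = H + 3*U)
u(Q, I) = 6 (u(Q, I) = 2 + 4 = 6)
((256 - 250) - 236)/u(-30, E(2, 0)) = ((256 - 250) - 236)/6 = (6 - 236)*(1/6) = -230*1/6 = -115/3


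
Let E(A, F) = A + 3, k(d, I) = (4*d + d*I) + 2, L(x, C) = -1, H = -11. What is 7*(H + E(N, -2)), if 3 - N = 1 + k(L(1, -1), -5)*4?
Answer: -126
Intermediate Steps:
k(d, I) = 2 + 4*d + I*d (k(d, I) = (4*d + I*d) + 2 = 2 + 4*d + I*d)
N = -10 (N = 3 - (1 + (2 + 4*(-1) - 5*(-1))*4) = 3 - (1 + (2 - 4 + 5)*4) = 3 - (1 + 3*4) = 3 - (1 + 12) = 3 - 1*13 = 3 - 13 = -10)
E(A, F) = 3 + A
7*(H + E(N, -2)) = 7*(-11 + (3 - 10)) = 7*(-11 - 7) = 7*(-18) = -126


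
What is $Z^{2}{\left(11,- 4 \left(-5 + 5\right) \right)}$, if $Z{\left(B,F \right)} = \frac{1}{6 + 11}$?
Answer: $\frac{1}{289} \approx 0.0034602$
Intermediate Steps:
$Z{\left(B,F \right)} = \frac{1}{17}$
$Z^{2}{\left(11,- 4 \left(-5 + 5\right) \right)} = \left(\frac{1}{17}\right)^{2} = \frac{1}{289}$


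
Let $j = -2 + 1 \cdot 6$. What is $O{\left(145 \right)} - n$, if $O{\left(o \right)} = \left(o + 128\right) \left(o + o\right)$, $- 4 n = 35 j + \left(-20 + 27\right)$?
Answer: $\frac{316827}{4} \approx 79207.0$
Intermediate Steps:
$j = 4$ ($j = -2 + 6 = 4$)
$n = - \frac{147}{4}$ ($n = - \frac{35 \cdot 4 + \left(-20 + 27\right)}{4} = - \frac{140 + 7}{4} = \left(- \frac{1}{4}\right) 147 = - \frac{147}{4} \approx -36.75$)
$O{\left(o \right)} = 2 o \left(128 + o\right)$ ($O{\left(o \right)} = \left(128 + o\right) 2 o = 2 o \left(128 + o\right)$)
$O{\left(145 \right)} - n = 2 \cdot 145 \left(128 + 145\right) - - \frac{147}{4} = 2 \cdot 145 \cdot 273 + \frac{147}{4} = 79170 + \frac{147}{4} = \frac{316827}{4}$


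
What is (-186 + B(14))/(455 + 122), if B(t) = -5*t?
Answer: -256/577 ≈ -0.44367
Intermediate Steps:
(-186 + B(14))/(455 + 122) = (-186 - 5*14)/(455 + 122) = (-186 - 70)/577 = -256*1/577 = -256/577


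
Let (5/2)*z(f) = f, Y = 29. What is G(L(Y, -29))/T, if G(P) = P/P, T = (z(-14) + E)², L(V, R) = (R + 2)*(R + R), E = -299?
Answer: 25/2319529 ≈ 1.0778e-5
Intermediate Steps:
z(f) = 2*f/5
L(V, R) = 2*R*(2 + R) (L(V, R) = (2 + R)*(2*R) = 2*R*(2 + R))
T = 2319529/25 (T = ((⅖)*(-14) - 299)² = (-28/5 - 299)² = (-1523/5)² = 2319529/25 ≈ 92781.)
G(P) = 1
G(L(Y, -29))/T = 1/(2319529/25) = 1*(25/2319529) = 25/2319529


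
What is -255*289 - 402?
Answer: -74097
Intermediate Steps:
-255*289 - 402 = -73695 - 402 = -74097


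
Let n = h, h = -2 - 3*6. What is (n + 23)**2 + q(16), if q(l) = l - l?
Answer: 9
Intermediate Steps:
q(l) = 0
h = -20 (h = -2 - 18 = -20)
n = -20
(n + 23)**2 + q(16) = (-20 + 23)**2 + 0 = 3**2 + 0 = 9 + 0 = 9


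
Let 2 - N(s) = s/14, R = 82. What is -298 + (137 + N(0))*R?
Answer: 11100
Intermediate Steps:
N(s) = 2 - s/14
-298 + (137 + N(0))*R = -298 + (137 + (2 - 1/14*0))*82 = -298 + (137 + (2 + 0))*82 = -298 + (137 + 2)*82 = -298 + 139*82 = -298 + 11398 = 11100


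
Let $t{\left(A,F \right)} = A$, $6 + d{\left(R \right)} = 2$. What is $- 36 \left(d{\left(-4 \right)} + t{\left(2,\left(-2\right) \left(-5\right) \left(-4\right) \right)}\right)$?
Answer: $72$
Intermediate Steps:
$d{\left(R \right)} = -4$ ($d{\left(R \right)} = -6 + 2 = -4$)
$- 36 \left(d{\left(-4 \right)} + t{\left(2,\left(-2\right) \left(-5\right) \left(-4\right) \right)}\right) = - 36 \left(-4 + 2\right) = \left(-36\right) \left(-2\right) = 72$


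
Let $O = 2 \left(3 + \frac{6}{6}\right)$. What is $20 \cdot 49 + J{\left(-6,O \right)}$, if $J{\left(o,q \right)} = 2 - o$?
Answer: $988$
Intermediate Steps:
$O = 8$ ($O = 2 \left(3 + 6 \cdot \frac{1}{6}\right) = 2 \left(3 + 1\right) = 2 \cdot 4 = 8$)
$20 \cdot 49 + J{\left(-6,O \right)} = 20 \cdot 49 + \left(2 - -6\right) = 980 + \left(2 + 6\right) = 980 + 8 = 988$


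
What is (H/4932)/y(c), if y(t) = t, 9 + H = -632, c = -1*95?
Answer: 641/468540 ≈ 0.0013681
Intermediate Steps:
c = -95
H = -641 (H = -9 - 632 = -641)
(H/4932)/y(c) = -641/4932/(-95) = -641*1/4932*(-1/95) = -641/4932*(-1/95) = 641/468540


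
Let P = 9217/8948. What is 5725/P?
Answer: 51227300/9217 ≈ 5557.9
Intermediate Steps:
P = 9217/8948 (P = 9217*(1/8948) = 9217/8948 ≈ 1.0301)
5725/P = 5725/(9217/8948) = 5725*(8948/9217) = 51227300/9217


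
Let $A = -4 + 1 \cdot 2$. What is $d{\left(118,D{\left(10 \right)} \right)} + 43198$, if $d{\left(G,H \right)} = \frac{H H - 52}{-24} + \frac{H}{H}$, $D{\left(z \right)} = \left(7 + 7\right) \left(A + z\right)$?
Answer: $\frac{85357}{2} \approx 42679.0$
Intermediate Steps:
$A = -2$ ($A = -4 + 2 = -2$)
$D{\left(z \right)} = -28 + 14 z$ ($D{\left(z \right)} = \left(7 + 7\right) \left(-2 + z\right) = 14 \left(-2 + z\right) = -28 + 14 z$)
$d{\left(G,H \right)} = \frac{19}{6} - \frac{H^{2}}{24}$ ($d{\left(G,H \right)} = \left(H^{2} - 52\right) \left(- \frac{1}{24}\right) + 1 = \left(-52 + H^{2}\right) \left(- \frac{1}{24}\right) + 1 = \left(\frac{13}{6} - \frac{H^{2}}{24}\right) + 1 = \frac{19}{6} - \frac{H^{2}}{24}$)
$d{\left(118,D{\left(10 \right)} \right)} + 43198 = \left(\frac{19}{6} - \frac{\left(-28 + 14 \cdot 10\right)^{2}}{24}\right) + 43198 = \left(\frac{19}{6} - \frac{\left(-28 + 140\right)^{2}}{24}\right) + 43198 = \left(\frac{19}{6} - \frac{112^{2}}{24}\right) + 43198 = \left(\frac{19}{6} - \frac{1568}{3}\right) + 43198 = - \frac{1039}{2} + 43198 = \frac{85357}{2}$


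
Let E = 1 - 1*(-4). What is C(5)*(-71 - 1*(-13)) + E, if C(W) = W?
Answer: -285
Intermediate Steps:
E = 5 (E = 1 + 4 = 5)
C(5)*(-71 - 1*(-13)) + E = 5*(-71 - 1*(-13)) + 5 = 5*(-71 + 13) + 5 = 5*(-58) + 5 = -290 + 5 = -285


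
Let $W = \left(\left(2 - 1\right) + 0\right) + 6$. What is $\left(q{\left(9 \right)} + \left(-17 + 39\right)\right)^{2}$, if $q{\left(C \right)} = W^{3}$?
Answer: $133225$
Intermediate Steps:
$W = 7$ ($W = \left(\left(2 - 1\right) + 0\right) + 6 = \left(1 + 0\right) + 6 = 1 + 6 = 7$)
$q{\left(C \right)} = 343$ ($q{\left(C \right)} = 7^{3} = 343$)
$\left(q{\left(9 \right)} + \left(-17 + 39\right)\right)^{2} = \left(343 + \left(-17 + 39\right)\right)^{2} = \left(343 + 22\right)^{2} = 365^{2} = 133225$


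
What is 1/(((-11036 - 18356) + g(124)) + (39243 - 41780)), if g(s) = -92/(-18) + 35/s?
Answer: -1116/35626745 ≈ -3.1325e-5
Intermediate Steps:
g(s) = 46/9 + 35/s (g(s) = -92*(-1/18) + 35/s = 46/9 + 35/s)
1/(((-11036 - 18356) + g(124)) + (39243 - 41780)) = 1/(((-11036 - 18356) + (46/9 + 35/124)) + (39243 - 41780)) = 1/((-29392 + (46/9 + 35*(1/124))) - 2537) = 1/((-29392 + (46/9 + 35/124)) - 2537) = 1/((-29392 + 6019/1116) - 2537) = 1/(-32795453/1116 - 2537) = 1/(-35626745/1116) = -1116/35626745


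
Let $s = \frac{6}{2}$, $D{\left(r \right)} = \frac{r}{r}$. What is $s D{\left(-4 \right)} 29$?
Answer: $87$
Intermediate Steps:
$D{\left(r \right)} = 1$
$s = 3$ ($s = 6 \cdot \frac{1}{2} = 3$)
$s D{\left(-4 \right)} 29 = 3 \cdot 1 \cdot 29 = 3 \cdot 29 = 87$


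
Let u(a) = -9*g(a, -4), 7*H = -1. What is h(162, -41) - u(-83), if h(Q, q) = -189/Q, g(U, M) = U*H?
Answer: 4433/42 ≈ 105.55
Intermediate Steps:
H = -⅐ (H = (⅐)*(-1) = -⅐ ≈ -0.14286)
g(U, M) = -U/7 (g(U, M) = U*(-⅐) = -U/7)
u(a) = 9*a/7 (u(a) = -(-9)*a/7 = 9*a/7)
h(162, -41) - u(-83) = -189/162 - 9*(-83)/7 = -189*1/162 - 1*(-747/7) = -7/6 + 747/7 = 4433/42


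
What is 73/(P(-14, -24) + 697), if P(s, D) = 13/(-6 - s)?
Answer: 584/5589 ≈ 0.10449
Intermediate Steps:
73/(P(-14, -24) + 697) = 73/(-13/(6 - 14) + 697) = 73/(-13/(-8) + 697) = 73/(-13*(-⅛) + 697) = 73/(13/8 + 697) = 73/(5589/8) = 73*(8/5589) = 584/5589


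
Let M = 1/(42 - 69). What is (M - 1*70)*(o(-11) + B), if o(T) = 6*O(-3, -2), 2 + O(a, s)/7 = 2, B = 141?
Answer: -88877/9 ≈ -9875.2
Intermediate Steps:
O(a, s) = 0 (O(a, s) = -14 + 7*2 = -14 + 14 = 0)
o(T) = 0 (o(T) = 6*0 = 0)
M = -1/27 (M = 1/(-27) = -1/27 ≈ -0.037037)
(M - 1*70)*(o(-11) + B) = (-1/27 - 1*70)*(0 + 141) = (-1/27 - 70)*141 = -1891/27*141 = -88877/9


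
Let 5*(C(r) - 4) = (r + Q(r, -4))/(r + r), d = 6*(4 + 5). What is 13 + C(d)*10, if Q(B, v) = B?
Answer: 55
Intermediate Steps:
d = 54 (d = 6*9 = 54)
C(r) = 21/5 (C(r) = 4 + ((r + r)/(r + r))/5 = 4 + ((2*r)/((2*r)))/5 = 4 + ((2*r)*(1/(2*r)))/5 = 4 + (1/5)*1 = 4 + 1/5 = 21/5)
13 + C(d)*10 = 13 + (21/5)*10 = 13 + 42 = 55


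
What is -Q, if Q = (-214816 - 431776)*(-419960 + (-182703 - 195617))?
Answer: -516161461760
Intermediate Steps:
Q = 516161461760 (Q = -646592*(-419960 - 378320) = -646592*(-798280) = 516161461760)
-Q = -1*516161461760 = -516161461760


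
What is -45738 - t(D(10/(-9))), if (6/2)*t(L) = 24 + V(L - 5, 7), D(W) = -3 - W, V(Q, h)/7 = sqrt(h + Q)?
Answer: -411721/9 ≈ -45747.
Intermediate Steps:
V(Q, h) = 7*sqrt(Q + h) (V(Q, h) = 7*sqrt(h + Q) = 7*sqrt(Q + h))
t(L) = 8 + 7*sqrt(2 + L)/3 (t(L) = (24 + 7*sqrt((L - 5) + 7))/3 = (24 + 7*sqrt((-5 + L) + 7))/3 = (24 + 7*sqrt(2 + L))/3 = 8 + 7*sqrt(2 + L)/3)
-45738 - t(D(10/(-9))) = -45738 - (8 + 7*sqrt(2 + (-3 - 10/(-9)))/3) = -45738 - (8 + 7*sqrt(2 + (-3 - 10*(-1)/9))/3) = -45738 - (8 + 7*sqrt(2 + (-3 - 1*(-10/9)))/3) = -45738 - (8 + 7*sqrt(2 + (-3 + 10/9))/3) = -45738 - (8 + 7*sqrt(2 - 17/9)/3) = -45738 - (8 + 7*sqrt(1/9)/3) = -45738 - (8 + (7/3)*(1/3)) = -45738 - (8 + 7/9) = -45738 - 1*79/9 = -45738 - 79/9 = -411721/9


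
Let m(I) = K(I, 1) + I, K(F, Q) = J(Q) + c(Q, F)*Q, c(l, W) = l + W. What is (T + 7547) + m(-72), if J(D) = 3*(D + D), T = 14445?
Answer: 21855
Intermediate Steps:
c(l, W) = W + l
J(D) = 6*D (J(D) = 3*(2*D) = 6*D)
K(F, Q) = 6*Q + Q*(F + Q) (K(F, Q) = 6*Q + (F + Q)*Q = 6*Q + Q*(F + Q))
m(I) = 7 + 2*I (m(I) = 1*(6 + I + 1) + I = 1*(7 + I) + I = (7 + I) + I = 7 + 2*I)
(T + 7547) + m(-72) = (14445 + 7547) + (7 + 2*(-72)) = 21992 + (7 - 144) = 21992 - 137 = 21855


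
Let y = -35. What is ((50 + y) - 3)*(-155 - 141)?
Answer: -3552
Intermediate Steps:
((50 + y) - 3)*(-155 - 141) = ((50 - 35) - 3)*(-155 - 141) = (15 - 3)*(-296) = 12*(-296) = -3552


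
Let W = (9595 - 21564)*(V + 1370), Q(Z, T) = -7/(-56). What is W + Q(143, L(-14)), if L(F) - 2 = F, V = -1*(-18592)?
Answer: -1911401423/8 ≈ -2.3893e+8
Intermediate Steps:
V = 18592
L(F) = 2 + F
Q(Z, T) = ⅛ (Q(Z, T) = -7*(-1/56) = ⅛)
W = -238925178 (W = (9595 - 21564)*(18592 + 1370) = -11969*19962 = -238925178)
W + Q(143, L(-14)) = -238925178 + ⅛ = -1911401423/8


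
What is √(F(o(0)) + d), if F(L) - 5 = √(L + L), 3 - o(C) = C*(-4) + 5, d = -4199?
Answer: √(-4194 + 2*I) ≈ 0.015 + 64.761*I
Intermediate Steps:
o(C) = -2 + 4*C (o(C) = 3 - (C*(-4) + 5) = 3 - (-4*C + 5) = 3 - (5 - 4*C) = 3 + (-5 + 4*C) = -2 + 4*C)
F(L) = 5 + √2*√L (F(L) = 5 + √(L + L) = 5 + √(2*L) = 5 + √2*√L)
√(F(o(0)) + d) = √((5 + √2*√(-2 + 4*0)) - 4199) = √((5 + √2*√(-2 + 0)) - 4199) = √((5 + √2*√(-2)) - 4199) = √((5 + √2*(I*√2)) - 4199) = √((5 + 2*I) - 4199) = √(-4194 + 2*I)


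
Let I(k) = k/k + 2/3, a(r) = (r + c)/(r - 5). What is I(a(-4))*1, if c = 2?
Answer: 5/3 ≈ 1.6667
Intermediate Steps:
a(r) = (2 + r)/(-5 + r) (a(r) = (r + 2)/(r - 5) = (2 + r)/(-5 + r))
I(k) = 5/3 (I(k) = 1 + 2*(⅓) = 1 + ⅔ = 5/3)
I(a(-4))*1 = (5/3)*1 = 5/3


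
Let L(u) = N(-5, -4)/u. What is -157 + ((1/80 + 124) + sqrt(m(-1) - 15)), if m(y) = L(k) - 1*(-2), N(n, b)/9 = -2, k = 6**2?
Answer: -2639/80 + 3*I*sqrt(6)/2 ≈ -32.987 + 3.6742*I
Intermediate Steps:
k = 36
N(n, b) = -18 (N(n, b) = 9*(-2) = -18)
L(u) = -18/u
m(y) = 3/2 (m(y) = -18/36 - 1*(-2) = -18*1/36 + 2 = -1/2 + 2 = 3/2)
-157 + ((1/80 + 124) + sqrt(m(-1) - 15)) = -157 + ((1/80 + 124) + sqrt(3/2 - 15)) = -157 + ((1/80 + 124) + sqrt(-27/2)) = -157 + (9921/80 + 3*I*sqrt(6)/2) = -2639/80 + 3*I*sqrt(6)/2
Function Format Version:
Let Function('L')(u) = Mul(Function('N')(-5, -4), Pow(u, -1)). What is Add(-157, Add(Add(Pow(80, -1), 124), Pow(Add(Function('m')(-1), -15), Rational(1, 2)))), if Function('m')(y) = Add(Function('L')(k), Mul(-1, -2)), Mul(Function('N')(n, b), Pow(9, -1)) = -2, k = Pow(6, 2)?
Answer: Add(Rational(-2639, 80), Mul(Rational(3, 2), I, Pow(6, Rational(1, 2)))) ≈ Add(-32.987, Mul(3.6742, I))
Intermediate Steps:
k = 36
Function('N')(n, b) = -18 (Function('N')(n, b) = Mul(9, -2) = -18)
Function('L')(u) = Mul(-18, Pow(u, -1))
Function('m')(y) = Rational(3, 2) (Function('m')(y) = Add(Mul(-18, Pow(36, -1)), Mul(-1, -2)) = Add(Mul(-18, Rational(1, 36)), 2) = Add(Rational(-1, 2), 2) = Rational(3, 2))
Add(-157, Add(Add(Pow(80, -1), 124), Pow(Add(Function('m')(-1), -15), Rational(1, 2)))) = Add(-157, Add(Add(Pow(80, -1), 124), Pow(Add(Rational(3, 2), -15), Rational(1, 2)))) = Add(-157, Add(Add(Rational(1, 80), 124), Pow(Rational(-27, 2), Rational(1, 2)))) = Add(-157, Add(Rational(9921, 80), Mul(Rational(3, 2), I, Pow(6, Rational(1, 2))))) = Add(Rational(-2639, 80), Mul(Rational(3, 2), I, Pow(6, Rational(1, 2))))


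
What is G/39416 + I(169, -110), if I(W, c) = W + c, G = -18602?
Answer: 1153471/19708 ≈ 58.528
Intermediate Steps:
G/39416 + I(169, -110) = -18602/39416 + (169 - 110) = -18602*1/39416 + 59 = -9301/19708 + 59 = 1153471/19708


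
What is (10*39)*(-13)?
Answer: -5070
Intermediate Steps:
(10*39)*(-13) = 390*(-13) = -5070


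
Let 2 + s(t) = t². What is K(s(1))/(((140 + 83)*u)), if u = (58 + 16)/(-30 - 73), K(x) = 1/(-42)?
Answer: 103/693084 ≈ 0.00014861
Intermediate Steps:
s(t) = -2 + t²
K(x) = -1/42
u = -74/103 (u = 74/(-103) = 74*(-1/103) = -74/103 ≈ -0.71845)
K(s(1))/(((140 + 83)*u)) = -(-103/(74*(140 + 83)))/42 = -1/(42*(223*(-74/103))) = -1/(42*(-16502/103)) = -1/42*(-103/16502) = 103/693084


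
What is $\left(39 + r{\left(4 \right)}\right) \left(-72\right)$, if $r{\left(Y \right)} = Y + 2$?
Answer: $-3240$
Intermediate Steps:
$r{\left(Y \right)} = 2 + Y$
$\left(39 + r{\left(4 \right)}\right) \left(-72\right) = \left(39 + \left(2 + 4\right)\right) \left(-72\right) = \left(39 + 6\right) \left(-72\right) = 45 \left(-72\right) = -3240$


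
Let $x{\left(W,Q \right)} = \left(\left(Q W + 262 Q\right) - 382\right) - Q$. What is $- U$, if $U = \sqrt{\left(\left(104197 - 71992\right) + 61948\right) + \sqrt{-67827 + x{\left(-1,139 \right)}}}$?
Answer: $- \sqrt{94153 + i \sqrt{32069}} \approx -306.84 - 0.29181 i$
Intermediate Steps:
$x{\left(W,Q \right)} = -382 + 261 Q + Q W$ ($x{\left(W,Q \right)} = \left(\left(262 Q + Q W\right) - 382\right) - Q = \left(-382 + 262 Q + Q W\right) - Q = -382 + 261 Q + Q W$)
$U = \sqrt{94153 + i \sqrt{32069}}$ ($U = \sqrt{\left(\left(104197 - 71992\right) + 61948\right) + \sqrt{-67827 + \left(-382 + 261 \cdot 139 + 139 \left(-1\right)\right)}} = \sqrt{\left(32205 + 61948\right) + \sqrt{-67827 - -35758}} = \sqrt{94153 + \sqrt{-67827 + 35758}} = \sqrt{94153 + \sqrt{-32069}} = \sqrt{94153 + i \sqrt{32069}} \approx 306.84 + 0.292 i$)
$- U = - \sqrt{94153 + i \sqrt{32069}}$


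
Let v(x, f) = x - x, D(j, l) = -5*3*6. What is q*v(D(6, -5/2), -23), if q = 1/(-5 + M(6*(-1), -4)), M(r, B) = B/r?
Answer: 0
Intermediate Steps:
D(j, l) = -90 (D(j, l) = -15*6 = -90)
q = -3/13 (q = 1/(-5 - 4/(6*(-1))) = 1/(-5 - 4/(-6)) = 1/(-5 - 4*(-⅙)) = 1/(-5 + ⅔) = 1/(-13/3) = -3/13 ≈ -0.23077)
v(x, f) = 0
q*v(D(6, -5/2), -23) = -3/13*0 = 0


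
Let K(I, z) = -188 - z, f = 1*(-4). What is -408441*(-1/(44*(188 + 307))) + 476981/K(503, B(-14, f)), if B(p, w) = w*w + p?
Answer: -31245583/12540 ≈ -2491.7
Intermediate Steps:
f = -4
B(p, w) = p + w² (B(p, w) = w² + p = p + w²)
-408441*(-1/(44*(188 + 307))) + 476981/K(503, B(-14, f)) = -408441*(-1/(44*(188 + 307))) + 476981/(-188 - (-14 + (-4)²)) = -408441/((-44*495)) + 476981/(-188 - (-14 + 16)) = -408441/(-21780) + 476981/(-188 - 1*2) = -408441*(-1/21780) + 476981/(-188 - 2) = 12377/660 + 476981/(-190) = 12377/660 + 476981*(-1/190) = 12377/660 - 476981/190 = -31245583/12540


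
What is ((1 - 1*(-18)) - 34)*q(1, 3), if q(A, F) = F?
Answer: -45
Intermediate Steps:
((1 - 1*(-18)) - 34)*q(1, 3) = ((1 - 1*(-18)) - 34)*3 = ((1 + 18) - 34)*3 = (19 - 34)*3 = -15*3 = -45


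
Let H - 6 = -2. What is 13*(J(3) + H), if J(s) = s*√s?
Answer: 52 + 39*√3 ≈ 119.55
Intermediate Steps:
J(s) = s^(3/2)
H = 4 (H = 6 - 2 = 4)
13*(J(3) + H) = 13*(3^(3/2) + 4) = 13*(3*√3 + 4) = 13*(4 + 3*√3) = 52 + 39*√3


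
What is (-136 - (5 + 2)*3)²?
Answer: 24649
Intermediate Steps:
(-136 - (5 + 2)*3)² = (-136 - 7*3)² = (-136 - 1*21)² = (-136 - 21)² = (-157)² = 24649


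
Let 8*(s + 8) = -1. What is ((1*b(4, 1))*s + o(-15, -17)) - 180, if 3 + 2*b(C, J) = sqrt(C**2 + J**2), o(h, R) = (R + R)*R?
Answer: 6563/16 - 65*sqrt(17)/16 ≈ 393.44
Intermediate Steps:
o(h, R) = 2*R**2 (o(h, R) = (2*R)*R = 2*R**2)
s = -65/8 (s = -8 + (1/8)*(-1) = -8 - 1/8 = -65/8 ≈ -8.1250)
b(C, J) = -3/2 + sqrt(C**2 + J**2)/2
((1*b(4, 1))*s + o(-15, -17)) - 180 = ((1*(-3/2 + sqrt(4**2 + 1**2)/2))*(-65/8) + 2*(-17)**2) - 180 = ((1*(-3/2 + sqrt(16 + 1)/2))*(-65/8) + 2*289) - 180 = ((1*(-3/2 + sqrt(17)/2))*(-65/8) + 578) - 180 = ((-3/2 + sqrt(17)/2)*(-65/8) + 578) - 180 = ((195/16 - 65*sqrt(17)/16) + 578) - 180 = (9443/16 - 65*sqrt(17)/16) - 180 = 6563/16 - 65*sqrt(17)/16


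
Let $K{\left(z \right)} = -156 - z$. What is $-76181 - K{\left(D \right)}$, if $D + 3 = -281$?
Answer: $-76309$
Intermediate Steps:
$D = -284$ ($D = -3 - 281 = -284$)
$-76181 - K{\left(D \right)} = -76181 - \left(-156 - -284\right) = -76181 - \left(-156 + 284\right) = -76181 - 128 = -76309$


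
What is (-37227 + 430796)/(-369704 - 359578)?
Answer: -393569/729282 ≈ -0.53967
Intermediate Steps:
(-37227 + 430796)/(-369704 - 359578) = 393569/(-729282) = 393569*(-1/729282) = -393569/729282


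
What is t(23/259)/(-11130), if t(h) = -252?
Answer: 6/265 ≈ 0.022642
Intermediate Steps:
t(23/259)/(-11130) = -252/(-11130) = -252*(-1/11130) = 6/265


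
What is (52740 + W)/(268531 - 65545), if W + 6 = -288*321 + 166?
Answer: -19774/101493 ≈ -0.19483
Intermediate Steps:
W = -92288 (W = -6 + (-288*321 + 166) = -6 + (-92448 + 166) = -6 - 92282 = -92288)
(52740 + W)/(268531 - 65545) = (52740 - 92288)/(268531 - 65545) = -39548/202986 = -39548*1/202986 = -19774/101493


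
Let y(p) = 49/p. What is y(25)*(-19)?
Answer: -931/25 ≈ -37.240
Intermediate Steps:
y(25)*(-19) = (49/25)*(-19) = -931/25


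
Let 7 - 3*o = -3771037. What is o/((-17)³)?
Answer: -3771044/14739 ≈ -255.85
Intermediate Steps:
o = 3771044/3 (o = 7/3 - ⅓*(-3771037) = 7/3 + 3771037/3 = 3771044/3 ≈ 1.2570e+6)
o/((-17)³) = 3771044/(3*((-17)³)) = (3771044/3)/(-4913) = (3771044/3)*(-1/4913) = -3771044/14739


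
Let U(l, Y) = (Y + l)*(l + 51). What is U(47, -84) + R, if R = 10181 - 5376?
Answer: 1179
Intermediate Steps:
U(l, Y) = (51 + l)*(Y + l) (U(l, Y) = (Y + l)*(51 + l) = (51 + l)*(Y + l))
R = 4805
U(47, -84) + R = (47**2 + 51*(-84) + 51*47 - 84*47) + 4805 = (2209 - 4284 + 2397 - 3948) + 4805 = -3626 + 4805 = 1179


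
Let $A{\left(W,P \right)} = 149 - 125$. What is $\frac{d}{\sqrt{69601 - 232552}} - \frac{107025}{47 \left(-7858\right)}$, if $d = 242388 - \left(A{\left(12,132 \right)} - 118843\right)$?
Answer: $\frac{107025}{369326} - \frac{361207 i \sqrt{162951}}{162951} \approx 0.28978 - 894.8 i$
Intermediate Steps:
$A{\left(W,P \right)} = 24$
$d = 361207$ ($d = 242388 - \left(24 - 118843\right) = 242388 - -118819 = 242388 + 118819 = 361207$)
$\frac{d}{\sqrt{69601 - 232552}} - \frac{107025}{47 \left(-7858\right)} = \frac{361207}{\sqrt{69601 - 232552}} - \frac{107025}{47 \left(-7858\right)} = \frac{361207}{\sqrt{-162951}} - \frac{107025}{-369326} = \frac{361207}{i \sqrt{162951}} - - \frac{107025}{369326} = 361207 \left(- \frac{i \sqrt{162951}}{162951}\right) + \frac{107025}{369326} = - \frac{361207 i \sqrt{162951}}{162951} + \frac{107025}{369326} = \frac{107025}{369326} - \frac{361207 i \sqrt{162951}}{162951}$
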